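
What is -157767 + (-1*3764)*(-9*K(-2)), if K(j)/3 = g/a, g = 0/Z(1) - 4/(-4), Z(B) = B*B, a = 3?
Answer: -123891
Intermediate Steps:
Z(B) = B**2
g = 1 (g = 0/(1**2) - 4/(-4) = 0/1 - 4*(-1/4) = 0*1 + 1 = 0 + 1 = 1)
K(j) = 1 (K(j) = 3*(1/3) = 1)
-157767 + (-1*3764)*(-9*K(-2)) = -157767 + (-1*3764)*(-9*1) = -157767 - 3764*(-9) = -157767 + 33876 = -123891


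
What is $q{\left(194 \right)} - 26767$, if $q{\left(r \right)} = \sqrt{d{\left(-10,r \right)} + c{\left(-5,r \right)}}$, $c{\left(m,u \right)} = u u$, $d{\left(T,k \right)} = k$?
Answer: $-26767 + \sqrt{37830} \approx -26573.0$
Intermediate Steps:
$c{\left(m,u \right)} = u^{2}$
$q{\left(r \right)} = \sqrt{r + r^{2}}$
$q{\left(194 \right)} - 26767 = \sqrt{194 \left(1 + 194\right)} - 26767 = \sqrt{194 \cdot 195} - 26767 = \sqrt{37830} - 26767 = -26767 + \sqrt{37830}$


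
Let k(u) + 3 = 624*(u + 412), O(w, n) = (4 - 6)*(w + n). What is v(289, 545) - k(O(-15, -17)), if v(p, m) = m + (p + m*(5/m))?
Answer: -296182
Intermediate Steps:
O(w, n) = -2*n - 2*w (O(w, n) = -2*(n + w) = -2*n - 2*w)
v(p, m) = 5 + m + p (v(p, m) = m + (p + 5) = m + (5 + p) = 5 + m + p)
k(u) = 257085 + 624*u (k(u) = -3 + 624*(u + 412) = -3 + 624*(412 + u) = -3 + (257088 + 624*u) = 257085 + 624*u)
v(289, 545) - k(O(-15, -17)) = (5 + 545 + 289) - (257085 + 624*(-2*(-17) - 2*(-15))) = 839 - (257085 + 624*(34 + 30)) = 839 - (257085 + 624*64) = 839 - (257085 + 39936) = 839 - 1*297021 = 839 - 297021 = -296182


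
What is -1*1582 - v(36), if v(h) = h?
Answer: -1618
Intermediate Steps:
-1*1582 - v(36) = -1*1582 - 1*36 = -1582 - 36 = -1618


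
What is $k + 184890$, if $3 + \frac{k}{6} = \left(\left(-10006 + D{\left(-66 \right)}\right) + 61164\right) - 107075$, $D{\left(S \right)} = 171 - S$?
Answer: $-149208$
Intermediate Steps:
$k = -334098$ ($k = -18 + 6 \left(\left(\left(-10006 + \left(171 - -66\right)\right) + 61164\right) - 107075\right) = -18 + 6 \left(\left(\left(-10006 + \left(171 + 66\right)\right) + 61164\right) - 107075\right) = -18 + 6 \left(\left(\left(-10006 + 237\right) + 61164\right) - 107075\right) = -18 + 6 \left(\left(-9769 + 61164\right) - 107075\right) = -18 + 6 \left(51395 - 107075\right) = -18 + 6 \left(-55680\right) = -18 - 334080 = -334098$)
$k + 184890 = -334098 + 184890 = -149208$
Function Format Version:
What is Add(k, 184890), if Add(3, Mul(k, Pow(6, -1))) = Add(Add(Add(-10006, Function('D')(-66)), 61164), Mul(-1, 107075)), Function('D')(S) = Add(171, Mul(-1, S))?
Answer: -149208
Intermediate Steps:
k = -334098 (k = Add(-18, Mul(6, Add(Add(Add(-10006, Add(171, Mul(-1, -66))), 61164), Mul(-1, 107075)))) = Add(-18, Mul(6, Add(Add(Add(-10006, Add(171, 66)), 61164), -107075))) = Add(-18, Mul(6, Add(Add(Add(-10006, 237), 61164), -107075))) = Add(-18, Mul(6, Add(Add(-9769, 61164), -107075))) = Add(-18, Mul(6, Add(51395, -107075))) = Add(-18, Mul(6, -55680)) = Add(-18, -334080) = -334098)
Add(k, 184890) = Add(-334098, 184890) = -149208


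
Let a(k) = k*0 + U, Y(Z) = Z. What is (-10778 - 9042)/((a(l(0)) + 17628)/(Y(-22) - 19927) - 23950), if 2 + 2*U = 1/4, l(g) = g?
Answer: 3163113440/3822369417 ≈ 0.82753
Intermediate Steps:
U = -7/8 (U = -1 + (½)/4 = -1 + (½)*(¼) = -1 + ⅛ = -7/8 ≈ -0.87500)
a(k) = -7/8 (a(k) = k*0 - 7/8 = 0 - 7/8 = -7/8)
(-10778 - 9042)/((a(l(0)) + 17628)/(Y(-22) - 19927) - 23950) = (-10778 - 9042)/((-7/8 + 17628)/(-22 - 19927) - 23950) = -19820/((141017/8)/(-19949) - 23950) = -19820/((141017/8)*(-1/19949) - 23950) = -19820/(-141017/159592 - 23950) = -19820/(-3822369417/159592) = -19820*(-159592/3822369417) = 3163113440/3822369417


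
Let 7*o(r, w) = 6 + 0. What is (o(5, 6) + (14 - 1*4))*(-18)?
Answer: -1368/7 ≈ -195.43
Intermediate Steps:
o(r, w) = 6/7 (o(r, w) = (6 + 0)/7 = (⅐)*6 = 6/7)
(o(5, 6) + (14 - 1*4))*(-18) = (6/7 + (14 - 1*4))*(-18) = (6/7 + (14 - 4))*(-18) = (6/7 + 10)*(-18) = (76/7)*(-18) = -1368/7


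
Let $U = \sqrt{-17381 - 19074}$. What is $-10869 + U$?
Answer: $-10869 + i \sqrt{36455} \approx -10869.0 + 190.93 i$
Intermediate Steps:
$U = i \sqrt{36455}$ ($U = \sqrt{-36455} = i \sqrt{36455} \approx 190.93 i$)
$-10869 + U = -10869 + i \sqrt{36455}$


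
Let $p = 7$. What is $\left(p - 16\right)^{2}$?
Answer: $81$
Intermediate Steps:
$\left(p - 16\right)^{2} = \left(7 - 16\right)^{2} = \left(-9\right)^{2} = 81$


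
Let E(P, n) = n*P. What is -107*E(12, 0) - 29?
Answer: -29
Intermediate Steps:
E(P, n) = P*n
-107*E(12, 0) - 29 = -1284*0 - 29 = -107*0 - 29 = 0 - 29 = -29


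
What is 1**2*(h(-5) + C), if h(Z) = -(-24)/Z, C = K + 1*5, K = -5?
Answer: -24/5 ≈ -4.8000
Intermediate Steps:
C = 0 (C = -5 + 1*5 = -5 + 5 = 0)
h(Z) = 24/Z
1**2*(h(-5) + C) = 1**2*(24/(-5) + 0) = 1*(24*(-1/5) + 0) = 1*(-24/5 + 0) = 1*(-24/5) = -24/5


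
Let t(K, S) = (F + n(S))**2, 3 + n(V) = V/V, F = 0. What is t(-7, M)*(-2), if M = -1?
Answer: -8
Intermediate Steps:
n(V) = -2 (n(V) = -3 + V/V = -3 + 1 = -2)
t(K, S) = 4 (t(K, S) = (0 - 2)**2 = (-2)**2 = 4)
t(-7, M)*(-2) = 4*(-2) = -8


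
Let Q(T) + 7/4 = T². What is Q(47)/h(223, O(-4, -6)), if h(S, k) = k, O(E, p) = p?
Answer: -2943/8 ≈ -367.88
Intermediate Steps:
Q(T) = -7/4 + T²
Q(47)/h(223, O(-4, -6)) = (-7/4 + 47²)/(-6) = (-7/4 + 2209)*(-⅙) = (8829/4)*(-⅙) = -2943/8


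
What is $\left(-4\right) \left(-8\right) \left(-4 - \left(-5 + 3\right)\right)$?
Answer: $-64$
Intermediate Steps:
$\left(-4\right) \left(-8\right) \left(-4 - \left(-5 + 3\right)\right) = 32 \left(-4 - -2\right) = 32 \left(-4 + 2\right) = 32 \left(-2\right) = -64$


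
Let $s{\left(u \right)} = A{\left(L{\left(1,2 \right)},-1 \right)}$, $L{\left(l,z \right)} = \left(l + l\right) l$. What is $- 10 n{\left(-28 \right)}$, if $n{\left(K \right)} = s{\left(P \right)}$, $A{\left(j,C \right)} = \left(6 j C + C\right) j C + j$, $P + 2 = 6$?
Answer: $-280$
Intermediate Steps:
$P = 4$ ($P = -2 + 6 = 4$)
$L{\left(l,z \right)} = 2 l^{2}$ ($L{\left(l,z \right)} = 2 l l = 2 l^{2}$)
$A{\left(j,C \right)} = j + C j \left(C + 6 C j\right)$ ($A{\left(j,C \right)} = \left(6 C j + C\right) j C + j = \left(C + 6 C j\right) j C + j = j \left(C + 6 C j\right) C + j = C j \left(C + 6 C j\right) + j = j + C j \left(C + 6 C j\right)$)
$s{\left(u \right)} = 28$ ($s{\left(u \right)} = 2 \cdot 1^{2} \left(1 + \left(-1\right)^{2} + 6 \cdot 2 \cdot 1^{2} \left(-1\right)^{2}\right) = 2 \cdot 1 \left(1 + 1 + 6 \cdot 2 \cdot 1 \cdot 1\right) = 2 \left(1 + 1 + 6 \cdot 2 \cdot 1\right) = 2 \left(1 + 1 + 12\right) = 2 \cdot 14 = 28$)
$n{\left(K \right)} = 28$
$- 10 n{\left(-28 \right)} = \left(-10\right) 28 = -280$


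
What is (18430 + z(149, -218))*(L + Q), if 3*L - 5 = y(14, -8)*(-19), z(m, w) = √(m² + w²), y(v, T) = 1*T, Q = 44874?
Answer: 2483976970/3 + 673895*√2789/3 ≈ 8.3986e+8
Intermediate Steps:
y(v, T) = T
L = 157/3 (L = 5/3 + (-8*(-19))/3 = 5/3 + (⅓)*152 = 5/3 + 152/3 = 157/3 ≈ 52.333)
(18430 + z(149, -218))*(L + Q) = (18430 + √(149² + (-218)²))*(157/3 + 44874) = (18430 + √(22201 + 47524))*(134779/3) = (18430 + √69725)*(134779/3) = (18430 + 5*√2789)*(134779/3) = 2483976970/3 + 673895*√2789/3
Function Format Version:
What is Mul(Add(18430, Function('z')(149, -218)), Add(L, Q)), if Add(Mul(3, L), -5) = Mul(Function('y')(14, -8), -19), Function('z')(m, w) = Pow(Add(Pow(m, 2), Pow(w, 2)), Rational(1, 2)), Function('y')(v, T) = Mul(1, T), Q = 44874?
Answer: Add(Rational(2483976970, 3), Mul(Rational(673895, 3), Pow(2789, Rational(1, 2)))) ≈ 8.3986e+8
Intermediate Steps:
Function('y')(v, T) = T
L = Rational(157, 3) (L = Add(Rational(5, 3), Mul(Rational(1, 3), Mul(-8, -19))) = Add(Rational(5, 3), Mul(Rational(1, 3), 152)) = Add(Rational(5, 3), Rational(152, 3)) = Rational(157, 3) ≈ 52.333)
Mul(Add(18430, Function('z')(149, -218)), Add(L, Q)) = Mul(Add(18430, Pow(Add(Pow(149, 2), Pow(-218, 2)), Rational(1, 2))), Add(Rational(157, 3), 44874)) = Mul(Add(18430, Pow(Add(22201, 47524), Rational(1, 2))), Rational(134779, 3)) = Mul(Add(18430, Pow(69725, Rational(1, 2))), Rational(134779, 3)) = Mul(Add(18430, Mul(5, Pow(2789, Rational(1, 2)))), Rational(134779, 3)) = Add(Rational(2483976970, 3), Mul(Rational(673895, 3), Pow(2789, Rational(1, 2))))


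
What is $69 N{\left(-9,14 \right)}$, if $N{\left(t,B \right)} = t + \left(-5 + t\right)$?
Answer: $-1587$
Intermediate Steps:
$N{\left(t,B \right)} = -5 + 2 t$
$69 N{\left(-9,14 \right)} = 69 \left(-5 + 2 \left(-9\right)\right) = 69 \left(-5 - 18\right) = 69 \left(-23\right) = -1587$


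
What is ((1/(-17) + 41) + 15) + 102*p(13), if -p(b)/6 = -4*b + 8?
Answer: 458727/17 ≈ 26984.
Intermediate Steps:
p(b) = -48 + 24*b (p(b) = -6*(-4*b + 8) = -6*(8 - 4*b) = -48 + 24*b)
((1/(-17) + 41) + 15) + 102*p(13) = ((1/(-17) + 41) + 15) + 102*(-48 + 24*13) = ((-1/17 + 41) + 15) + 102*(-48 + 312) = (696/17 + 15) + 102*264 = 951/17 + 26928 = 458727/17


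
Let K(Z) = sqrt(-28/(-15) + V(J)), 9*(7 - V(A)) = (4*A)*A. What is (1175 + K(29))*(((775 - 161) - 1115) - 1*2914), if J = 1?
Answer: -4012625 - 683*sqrt(1895)/3 ≈ -4.0225e+6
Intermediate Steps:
V(A) = 7 - 4*A**2/9 (V(A) = 7 - 4*A*A/9 = 7 - 4*A**2/9)
K(Z) = sqrt(1895)/15 (K(Z) = sqrt(-28/(-15) + (7 - 4/9*1**2)) = sqrt(-28*(-1/15) + (7 - 4/9*1)) = sqrt(28/15 + (7 - 4/9)) = sqrt(28/15 + 59/9) = sqrt(379/45) = sqrt(1895)/15)
(1175 + K(29))*(((775 - 161) - 1115) - 1*2914) = (1175 + sqrt(1895)/15)*(((775 - 161) - 1115) - 1*2914) = (1175 + sqrt(1895)/15)*((614 - 1115) - 2914) = (1175 + sqrt(1895)/15)*(-501 - 2914) = (1175 + sqrt(1895)/15)*(-3415) = -4012625 - 683*sqrt(1895)/3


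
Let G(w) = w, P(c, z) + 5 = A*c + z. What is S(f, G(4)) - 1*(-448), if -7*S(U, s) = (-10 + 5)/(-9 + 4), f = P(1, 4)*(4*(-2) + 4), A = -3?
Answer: 3135/7 ≈ 447.86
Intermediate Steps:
P(c, z) = -5 + z - 3*c (P(c, z) = -5 + (-3*c + z) = -5 + (z - 3*c) = -5 + z - 3*c)
f = 16 (f = (-5 + 4 - 3*1)*(4*(-2) + 4) = (-5 + 4 - 3)*(-8 + 4) = -4*(-4) = 16)
S(U, s) = -⅐ (S(U, s) = -(-10 + 5)/(7*(-9 + 4)) = -(-5)/(7*(-5)) = -(-5)*(-1)/(7*5) = -⅐*1 = -⅐)
S(f, G(4)) - 1*(-448) = -⅐ - 1*(-448) = -⅐ + 448 = 3135/7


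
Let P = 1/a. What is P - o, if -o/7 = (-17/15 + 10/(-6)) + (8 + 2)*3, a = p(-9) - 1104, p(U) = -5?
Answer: 1055763/5545 ≈ 190.40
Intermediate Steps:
a = -1109 (a = -5 - 1104 = -1109)
o = -952/5 (o = -7*((-17/15 + 10/(-6)) + (8 + 2)*3) = -7*((-17*1/15 + 10*(-⅙)) + 10*3) = -7*((-17/15 - 5/3) + 30) = -7*(-14/5 + 30) = -7*136/5 = -952/5 ≈ -190.40)
P = -1/1109 (P = 1/(-1109) = -1/1109 ≈ -0.00090171)
P - o = -1/1109 - 1*(-952/5) = -1/1109 + 952/5 = 1055763/5545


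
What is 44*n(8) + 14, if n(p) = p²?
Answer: 2830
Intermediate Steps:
44*n(8) + 14 = 44*8² + 14 = 44*64 + 14 = 2816 + 14 = 2830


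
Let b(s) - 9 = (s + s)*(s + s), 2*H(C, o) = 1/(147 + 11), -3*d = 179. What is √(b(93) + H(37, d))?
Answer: √863879299/158 ≈ 186.02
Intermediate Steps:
d = -179/3 (d = -⅓*179 = -179/3 ≈ -59.667)
H(C, o) = 1/316 (H(C, o) = 1/(2*(147 + 11)) = (½)/158 = (½)*(1/158) = 1/316)
b(s) = 9 + 4*s² (b(s) = 9 + (s + s)*(s + s) = 9 + (2*s)*(2*s) = 9 + 4*s²)
√(b(93) + H(37, d)) = √((9 + 4*93²) + 1/316) = √((9 + 4*8649) + 1/316) = √((9 + 34596) + 1/316) = √(34605 + 1/316) = √(10935181/316) = √863879299/158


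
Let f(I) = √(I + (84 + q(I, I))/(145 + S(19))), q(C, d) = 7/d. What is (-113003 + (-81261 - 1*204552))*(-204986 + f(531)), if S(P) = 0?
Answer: 81751696576 - 797632*√87536804645/25665 ≈ 8.1743e+10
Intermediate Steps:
f(I) = √(84/145 + I + 7/(145*I)) (f(I) = √(I + (84 + 7/I)/(145 + 0)) = √(I + (84 + 7/I)/145) = √(I + (84 + 7/I)*(1/145)) = √(I + (84/145 + 7/(145*I))) = √(84/145 + I + 7/(145*I)))
(-113003 + (-81261 - 1*204552))*(-204986 + f(531)) = (-113003 + (-81261 - 1*204552))*(-204986 + √(12180 + 1015/531 + 21025*531)/145) = (-113003 + (-81261 - 204552))*(-204986 + √(12180 + 1015*(1/531) + 11164275)/145) = (-113003 - 285813)*(-204986 + √(12180 + 1015/531 + 11164275)/145) = -398816*(-204986 + √(5934698620/531)/145) = -398816*(-204986 + (2*√87536804645/177)/145) = -398816*(-204986 + 2*√87536804645/25665) = 81751696576 - 797632*√87536804645/25665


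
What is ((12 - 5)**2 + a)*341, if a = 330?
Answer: 129239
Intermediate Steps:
((12 - 5)**2 + a)*341 = ((12 - 5)**2 + 330)*341 = (7**2 + 330)*341 = (49 + 330)*341 = 379*341 = 129239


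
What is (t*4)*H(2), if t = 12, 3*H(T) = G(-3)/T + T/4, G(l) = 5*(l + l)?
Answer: -232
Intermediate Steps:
G(l) = 10*l (G(l) = 5*(2*l) = 10*l)
H(T) = -10/T + T/12 (H(T) = ((10*(-3))/T + T/4)/3 = (-30/T + T*(1/4))/3 = (-30/T + T/4)/3 = -10/T + T/12)
(t*4)*H(2) = (12*4)*(-10/2 + (1/12)*2) = 48*(-10*1/2 + 1/6) = 48*(-5 + 1/6) = 48*(-29/6) = -232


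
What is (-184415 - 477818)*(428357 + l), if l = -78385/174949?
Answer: -49628105518341064/174949 ≈ -2.8367e+11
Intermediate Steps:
l = -78385/174949 (l = -78385*1/174949 = -78385/174949 ≈ -0.44804)
(-184415 - 477818)*(428357 + l) = (-184415 - 477818)*(428357 - 78385/174949) = -662233*74940550408/174949 = -49628105518341064/174949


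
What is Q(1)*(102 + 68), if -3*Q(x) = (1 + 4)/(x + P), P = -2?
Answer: 850/3 ≈ 283.33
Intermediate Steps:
Q(x) = -5/(3*(-2 + x)) (Q(x) = -(1 + 4)/(3*(x - 2)) = -5/(3*(-2 + x)))
Q(1)*(102 + 68) = (-5/(-6 + 3*1))*(102 + 68) = -5/(-6 + 3)*170 = -5/(-3)*170 = -5*(-⅓)*170 = (5/3)*170 = 850/3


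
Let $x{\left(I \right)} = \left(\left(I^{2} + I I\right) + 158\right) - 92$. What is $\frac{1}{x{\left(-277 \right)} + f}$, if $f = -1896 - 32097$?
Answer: $\frac{1}{119531} \approx 8.366 \cdot 10^{-6}$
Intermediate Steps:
$x{\left(I \right)} = 66 + 2 I^{2}$ ($x{\left(I \right)} = \left(\left(I^{2} + I^{2}\right) + 158\right) - 92 = \left(2 I^{2} + 158\right) - 92 = \left(158 + 2 I^{2}\right) - 92 = 66 + 2 I^{2}$)
$f = -33993$ ($f = -1896 - 32097 = -33993$)
$\frac{1}{x{\left(-277 \right)} + f} = \frac{1}{\left(66 + 2 \left(-277\right)^{2}\right) - 33993} = \frac{1}{\left(66 + 2 \cdot 76729\right) - 33993} = \frac{1}{\left(66 + 153458\right) - 33993} = \frac{1}{153524 - 33993} = \frac{1}{119531}$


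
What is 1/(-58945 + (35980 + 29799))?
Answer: 1/6834 ≈ 0.00014633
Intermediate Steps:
1/(-58945 + (35980 + 29799)) = 1/(-58945 + 65779) = 1/6834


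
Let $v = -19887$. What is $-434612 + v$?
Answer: $-454499$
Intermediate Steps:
$-434612 + v = -434612 - 19887 = -454499$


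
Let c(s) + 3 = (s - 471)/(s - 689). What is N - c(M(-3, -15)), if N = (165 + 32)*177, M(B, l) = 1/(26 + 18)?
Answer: 1057123957/30315 ≈ 34871.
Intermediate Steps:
M(B, l) = 1/44
c(s) = -3 + (-471 + s)/(-689 + s) (c(s) = -3 + (s - 471)/(s - 689) = -3 + (-471 + s)/(-689 + s))
N = 34869 (N = 197*177 = 34869)
N - c(M(-3, -15)) = 34869 - 2*(798 - 1*1/44)/(-689 + 1/44) = 34869 - 2*(798 - 1/44)/(-30315/44) = 34869 - 2*(-44)*35111/(30315*44) = 34869 - 1*(-70222/30315) = 34869 + 70222/30315 = 1057123957/30315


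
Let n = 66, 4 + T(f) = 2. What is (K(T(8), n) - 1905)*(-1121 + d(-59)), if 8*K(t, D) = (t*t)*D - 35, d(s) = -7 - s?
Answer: 16046759/8 ≈ 2.0058e+6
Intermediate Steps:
T(f) = -2 (T(f) = -4 + 2 = -2)
K(t, D) = -35/8 + D*t²/8 (K(t, D) = ((t*t)*D - 35)/8 = (t²*D - 35)/8 = (D*t² - 35)/8 = (-35 + D*t²)/8 = -35/8 + D*t²/8)
(K(T(8), n) - 1905)*(-1121 + d(-59)) = ((-35/8 + (⅛)*66*(-2)²) - 1905)*(-1121 + (-7 - 1*(-59))) = ((-35/8 + (⅛)*66*4) - 1905)*(-1121 + (-7 + 59)) = ((-35/8 + 33) - 1905)*(-1121 + 52) = (229/8 - 1905)*(-1069) = -15011/8*(-1069) = 16046759/8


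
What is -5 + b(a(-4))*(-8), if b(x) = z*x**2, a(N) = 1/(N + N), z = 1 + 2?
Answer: -43/8 ≈ -5.3750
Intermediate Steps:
z = 3
a(N) = 1/(2*N)
b(x) = 3*x**2
-5 + b(a(-4))*(-8) = -5 + (3*((1/2)/(-4))**2)*(-8) = -5 + (3*((1/2)*(-1/4))**2)*(-8) = -5 + (3*(-1/8)**2)*(-8) = -5 + (3*(1/64))*(-8) = -5 + (3/64)*(-8) = -5 - 3/8 = -43/8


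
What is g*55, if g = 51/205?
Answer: 561/41 ≈ 13.683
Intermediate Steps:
g = 51/205 (g = 51*(1/205) = 51/205 ≈ 0.24878)
g*55 = (51/205)*55 = 561/41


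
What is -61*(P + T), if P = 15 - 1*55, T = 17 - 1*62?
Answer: 5185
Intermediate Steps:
T = -45 (T = 17 - 62 = -45)
P = -40 (P = 15 - 55 = -40)
-61*(P + T) = -61*(-40 - 45) = -61*(-85) = 5185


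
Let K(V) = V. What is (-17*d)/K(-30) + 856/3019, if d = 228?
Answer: 1954554/15095 ≈ 129.48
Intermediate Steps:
(-17*d)/K(-30) + 856/3019 = -17*228/(-30) + 856/3019 = -3876*(-1/30) + 856*(1/3019) = 646/5 + 856/3019 = 1954554/15095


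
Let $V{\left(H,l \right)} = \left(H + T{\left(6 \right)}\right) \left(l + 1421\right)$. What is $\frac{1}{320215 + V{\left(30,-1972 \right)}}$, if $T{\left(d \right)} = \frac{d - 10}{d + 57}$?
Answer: $\frac{63}{19134359} \approx 3.2925 \cdot 10^{-6}$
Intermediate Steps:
$T{\left(d \right)} = \frac{-10 + d}{57 + d}$
$V{\left(H,l \right)} = \left(1421 + l\right) \left(- \frac{4}{63} + H\right)$ ($V{\left(H,l \right)} = \left(H + \frac{-10 + 6}{57 + 6}\right) \left(l + 1421\right) = \left(H + \frac{1}{63} \left(-4\right)\right) \left(1421 + l\right) = \left(H - \frac{4}{63}\right) \left(1421 + l\right) = \left(- \frac{4}{63} + H\right) \left(1421 + l\right) = \left(1421 + l\right) \left(- \frac{4}{63} + H\right)$)
$\frac{1}{320215 + V{\left(30,-1972 \right)}} = \frac{1}{320215 + \left(- \frac{812}{9} + 1421 \cdot 30 - - \frac{7888}{63} + 30 \left(-1972\right)\right)} = \frac{1}{320215 + \left(- \frac{812}{9} + 42630 + \frac{7888}{63} - 59160\right)} = \frac{1}{320215 - \frac{1039186}{63}} = \frac{1}{\frac{19134359}{63}} = \frac{63}{19134359}$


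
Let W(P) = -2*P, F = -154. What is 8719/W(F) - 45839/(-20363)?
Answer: 27380487/895972 ≈ 30.560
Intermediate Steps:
8719/W(F) - 45839/(-20363) = 8719/((-2*(-154))) - 45839/(-20363) = 8719/308 - 45839*(-1/20363) = 8719*(1/308) + 45839/20363 = 8719/308 + 45839/20363 = 27380487/895972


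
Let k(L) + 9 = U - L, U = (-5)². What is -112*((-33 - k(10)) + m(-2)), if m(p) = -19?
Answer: 6496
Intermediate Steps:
U = 25
k(L) = 16 - L (k(L) = -9 + (25 - L) = 16 - L)
-112*((-33 - k(10)) + m(-2)) = -112*((-33 - (16 - 1*10)) - 19) = -112*((-33 - (16 - 10)) - 19) = -112*((-33 - 1*6) - 19) = -112*((-33 - 6) - 19) = -112*(-39 - 19) = -112*(-58) = 6496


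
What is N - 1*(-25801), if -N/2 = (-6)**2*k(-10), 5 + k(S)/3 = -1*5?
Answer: 27961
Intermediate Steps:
k(S) = -30 (k(S) = -15 + 3*(-1*5) = -15 + 3*(-5) = -15 - 15 = -30)
N = 2160 (N = -2*(-6)**2*(-30) = -72*(-30) = -2*(-1080) = 2160)
N - 1*(-25801) = 2160 - 1*(-25801) = 2160 + 25801 = 27961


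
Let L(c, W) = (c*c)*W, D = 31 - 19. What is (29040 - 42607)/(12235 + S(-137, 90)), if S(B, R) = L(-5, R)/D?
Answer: -27134/24845 ≈ -1.0921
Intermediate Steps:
D = 12
L(c, W) = W*c**2 (L(c, W) = c**2*W = W*c**2)
S(B, R) = 25*R/12 (S(B, R) = (R*(-5)**2)/12 = (R*25)*(1/12) = (25*R)*(1/12) = 25*R/12)
(29040 - 42607)/(12235 + S(-137, 90)) = (29040 - 42607)/(12235 + (25/12)*90) = -13567/(12235 + 375/2) = -13567/24845/2 = -13567*2/24845 = -27134/24845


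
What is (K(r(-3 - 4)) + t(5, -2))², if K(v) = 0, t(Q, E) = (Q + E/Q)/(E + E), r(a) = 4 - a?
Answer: 529/400 ≈ 1.3225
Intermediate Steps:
t(Q, E) = (Q + E/Q)/(2*E) (t(Q, E) = (Q + E/Q)/((2*E)) = (Q + E/Q)*(1/(2*E)) = (Q + E/Q)/(2*E))
(K(r(-3 - 4)) + t(5, -2))² = (0 + (½)*(-2 + 5²)/(-2*5))² = (0 + (½)*(-½)*(⅕)*(-2 + 25))² = (0 + (½)*(-½)*(⅕)*23)² = (0 - 23/20)² = (-23/20)² = 529/400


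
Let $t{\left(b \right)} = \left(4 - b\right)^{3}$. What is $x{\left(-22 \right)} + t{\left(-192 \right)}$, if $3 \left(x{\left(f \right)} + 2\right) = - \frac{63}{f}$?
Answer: $\frac{165649769}{22} \approx 7.5295 \cdot 10^{6}$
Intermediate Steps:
$x{\left(f \right)} = -2 - \frac{21}{f}$ ($x{\left(f \right)} = -2 + \frac{\left(-63\right) \frac{1}{f}}{3} = -2 - \frac{21}{f}$)
$x{\left(-22 \right)} + t{\left(-192 \right)} = \left(-2 - \frac{21}{-22}\right) - \left(-4 - 192\right)^{3} = \left(-2 - - \frac{21}{22}\right) - \left(-196\right)^{3} = \left(-2 + \frac{21}{22}\right) - -7529536 = - \frac{23}{22} + 7529536 = \frac{165649769}{22}$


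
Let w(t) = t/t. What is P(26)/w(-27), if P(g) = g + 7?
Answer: 33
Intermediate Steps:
w(t) = 1
P(g) = 7 + g
P(26)/w(-27) = (7 + 26)/1 = 33*1 = 33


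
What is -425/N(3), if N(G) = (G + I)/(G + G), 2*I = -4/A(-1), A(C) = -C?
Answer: -2550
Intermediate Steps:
I = -2 (I = (-4/((-1*(-1))))/2 = (-4/1)/2 = (-4*1)/2 = (½)*(-4) = -2)
N(G) = (-2 + G)/(2*G) (N(G) = (G - 2)/(G + G) = (-2 + G)/((2*G)) = (-2 + G)*(1/(2*G)) = (-2 + G)/(2*G))
-425/N(3) = -425*6/(-2 + 3) = -425/(1*((½)*(⅓)*1)) = -425/(1*(⅙)) = -425/⅙ = -425*6 = -2550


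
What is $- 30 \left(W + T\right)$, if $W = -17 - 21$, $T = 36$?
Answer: $60$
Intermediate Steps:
$W = -38$ ($W = -17 - 21 = -38$)
$- 30 \left(W + T\right) = - 30 \left(-38 + 36\right) = \left(-30\right) \left(-2\right) = 60$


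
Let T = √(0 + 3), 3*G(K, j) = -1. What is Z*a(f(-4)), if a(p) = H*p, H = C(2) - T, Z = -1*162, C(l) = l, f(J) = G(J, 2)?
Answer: 108 - 54*√3 ≈ 14.469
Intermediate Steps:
G(K, j) = -⅓ (G(K, j) = (⅓)*(-1) = -⅓)
f(J) = -⅓
T = √3 ≈ 1.7320
Z = -162
H = 2 - √3 ≈ 0.26795
a(p) = p*(2 - √3) (a(p) = (2 - √3)*p = p*(2 - √3))
Z*a(f(-4)) = -(-54)*(2 - √3) = -162*(-⅔ + √3/3) = 108 - 54*√3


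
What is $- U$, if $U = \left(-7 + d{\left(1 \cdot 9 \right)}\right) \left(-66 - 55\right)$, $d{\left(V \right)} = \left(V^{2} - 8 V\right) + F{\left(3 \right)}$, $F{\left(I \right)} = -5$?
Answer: $-363$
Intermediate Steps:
$d{\left(V \right)} = -5 + V^{2} - 8 V$ ($d{\left(V \right)} = \left(V^{2} - 8 V\right) - 5 = -5 + V^{2} - 8 V$)
$U = 363$ ($U = \left(-7 - \left(5 - 81 + 8 \cdot 1 \cdot 9\right)\right) \left(-66 - 55\right) = \left(-7 - \left(77 - 81\right)\right) \left(-121\right) = \left(-7 - -4\right) \left(-121\right) = \left(-7 + 4\right) \left(-121\right) = \left(-3\right) \left(-121\right) = 363$)
$- U = \left(-1\right) 363 = -363$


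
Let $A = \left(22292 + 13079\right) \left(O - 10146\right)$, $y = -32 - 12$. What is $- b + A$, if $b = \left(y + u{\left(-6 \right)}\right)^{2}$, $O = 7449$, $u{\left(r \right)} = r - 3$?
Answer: $-95398396$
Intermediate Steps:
$u{\left(r \right)} = -3 + r$
$y = -44$ ($y = -32 - 12 = -44$)
$A = -95395587$ ($A = \left(22292 + 13079\right) \left(7449 - 10146\right) = 35371 \left(-2697\right) = -95395587$)
$b = 2809$ ($b = \left(-44 - 9\right)^{2} = \left(-53\right)^{2} = 2809$)
$- b + A = \left(-1\right) 2809 - 95395587 = -2809 - 95395587 = -95398396$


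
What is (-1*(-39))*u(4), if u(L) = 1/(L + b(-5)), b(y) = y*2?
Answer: -13/2 ≈ -6.5000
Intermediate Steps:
b(y) = 2*y
u(L) = 1/(-10 + L) (u(L) = 1/(L + 2*(-5)) = 1/(L - 10) = 1/(-10 + L))
(-1*(-39))*u(4) = (-1*(-39))/(-10 + 4) = 39/(-6) = 39*(-⅙) = -13/2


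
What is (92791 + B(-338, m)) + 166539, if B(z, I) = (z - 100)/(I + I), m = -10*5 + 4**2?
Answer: 8817439/34 ≈ 2.5934e+5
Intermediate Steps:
m = -34 (m = -50 + 16 = -34)
B(z, I) = (-100 + z)/(2*I) (B(z, I) = (-100 + z)/((2*I)) = (-100 + z)*(1/(2*I)) = (-100 + z)/(2*I))
(92791 + B(-338, m)) + 166539 = (92791 + (1/2)*(-100 - 338)/(-34)) + 166539 = (92791 + (1/2)*(-1/34)*(-438)) + 166539 = (92791 + 219/34) + 166539 = 3155113/34 + 166539 = 8817439/34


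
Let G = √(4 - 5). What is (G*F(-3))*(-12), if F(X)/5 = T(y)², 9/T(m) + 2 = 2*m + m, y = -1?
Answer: -972*I/5 ≈ -194.4*I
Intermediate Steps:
T(m) = 9/(-2 + 3*m) (T(m) = 9/(-2 + (2*m + m)) = 9/(-2 + 3*m))
G = I (G = √(-1) = I ≈ 1.0*I)
F(X) = 81/5 (F(X) = 5*(9/(-2 + 3*(-1)))² = 5*(9/(-2 - 3))² = 5*(9/(-5))² = 5*(9*(-⅕))² = 5*(-9/5)² = 5*(81/25) = 81/5)
(G*F(-3))*(-12) = (I*(81/5))*(-12) = (81*I/5)*(-12) = -972*I/5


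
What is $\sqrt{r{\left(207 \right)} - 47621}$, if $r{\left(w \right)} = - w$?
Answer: $2 i \sqrt{11957} \approx 218.7 i$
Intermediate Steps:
$\sqrt{r{\left(207 \right)} - 47621} = \sqrt{\left(-1\right) 207 - 47621} = \sqrt{-207 - 47621} = \sqrt{-47828} = 2 i \sqrt{11957}$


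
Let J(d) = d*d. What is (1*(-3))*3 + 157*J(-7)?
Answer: 7684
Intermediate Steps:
J(d) = d²
(1*(-3))*3 + 157*J(-7) = (1*(-3))*3 + 157*(-7)² = -3*3 + 157*49 = -9 + 7693 = 7684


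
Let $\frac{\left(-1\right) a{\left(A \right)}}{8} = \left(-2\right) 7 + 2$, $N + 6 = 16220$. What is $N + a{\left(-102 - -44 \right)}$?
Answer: $16310$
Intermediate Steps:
$N = 16214$ ($N = -6 + 16220 = 16214$)
$a{\left(A \right)} = 96$ ($a{\left(A \right)} = - 8 \left(\left(-2\right) 7 + 2\right) = - 8 \left(-14 + 2\right) = \left(-8\right) \left(-12\right) = 96$)
$N + a{\left(-102 - -44 \right)} = 16214 + 96 = 16310$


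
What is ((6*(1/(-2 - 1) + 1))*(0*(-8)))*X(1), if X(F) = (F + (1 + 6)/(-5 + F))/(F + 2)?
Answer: 0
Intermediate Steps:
X(F) = (F + 7/(-5 + F))/(2 + F)
((6*(1/(-2 - 1) + 1))*(0*(-8)))*X(1) = ((6*(1/(-2 - 1) + 1))*(0*(-8)))*((-7 - 1*1² + 5*1)/(10 - 1*1² + 3*1)) = ((6*(1/(-3) + 1))*0)*((-7 - 1*1 + 5)/(10 - 1*1 + 3)) = ((6*(-⅓ + 1))*0)*((-7 - 1 + 5)/(10 - 1 + 3)) = ((6*(⅔))*0)*(-3/12) = (4*0)*((1/12)*(-3)) = 0*(-¼) = 0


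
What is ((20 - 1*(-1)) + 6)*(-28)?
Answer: -756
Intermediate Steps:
((20 - 1*(-1)) + 6)*(-28) = ((20 + 1) + 6)*(-28) = (21 + 6)*(-28) = 27*(-28) = -756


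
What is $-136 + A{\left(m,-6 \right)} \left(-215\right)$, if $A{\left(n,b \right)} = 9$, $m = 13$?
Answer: $-2071$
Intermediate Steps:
$-136 + A{\left(m,-6 \right)} \left(-215\right) = -136 + 9 \left(-215\right) = -136 - 1935 = -2071$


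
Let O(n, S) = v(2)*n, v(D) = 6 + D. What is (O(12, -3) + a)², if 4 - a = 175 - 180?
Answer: 11025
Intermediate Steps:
O(n, S) = 8*n (O(n, S) = (6 + 2)*n = 8*n)
a = 9 (a = 4 - (175 - 180) = 4 - 1*(-5) = 4 + 5 = 9)
(O(12, -3) + a)² = (8*12 + 9)² = (96 + 9)² = 105² = 11025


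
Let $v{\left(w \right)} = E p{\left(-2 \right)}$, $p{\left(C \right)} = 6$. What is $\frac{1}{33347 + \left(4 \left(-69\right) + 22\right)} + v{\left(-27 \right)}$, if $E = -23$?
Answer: $- \frac{4566833}{33093} \approx -138.0$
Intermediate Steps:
$v{\left(w \right)} = -138$ ($v{\left(w \right)} = \left(-23\right) 6 = -138$)
$\frac{1}{33347 + \left(4 \left(-69\right) + 22\right)} + v{\left(-27 \right)} = \frac{1}{33347 + \left(4 \left(-69\right) + 22\right)} - 138 = \frac{1}{33347 + \left(-276 + 22\right)} - 138 = \frac{1}{33347 - 254} - 138 = \frac{1}{33093} - 138 = - \frac{4566833}{33093}$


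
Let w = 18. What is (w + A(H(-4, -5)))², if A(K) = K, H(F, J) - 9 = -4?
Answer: 529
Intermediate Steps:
H(F, J) = 5 (H(F, J) = 9 - 4 = 5)
(w + A(H(-4, -5)))² = (18 + 5)² = 23² = 529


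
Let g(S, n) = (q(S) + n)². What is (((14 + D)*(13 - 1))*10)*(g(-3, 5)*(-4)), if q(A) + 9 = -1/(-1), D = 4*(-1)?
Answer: -43200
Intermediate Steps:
D = -4
q(A) = -8 (q(A) = -9 - 1/(-1) = -9 - 1*(-1) = -9 + 1 = -8)
g(S, n) = (-8 + n)²
(((14 + D)*(13 - 1))*10)*(g(-3, 5)*(-4)) = (((14 - 4)*(13 - 1))*10)*((-8 + 5)²*(-4)) = ((10*12)*10)*((-3)²*(-4)) = (120*10)*(9*(-4)) = 1200*(-36) = -43200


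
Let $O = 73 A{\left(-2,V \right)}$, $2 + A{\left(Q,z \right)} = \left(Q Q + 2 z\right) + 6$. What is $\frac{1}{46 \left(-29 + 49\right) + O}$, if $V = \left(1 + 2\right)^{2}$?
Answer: $\frac{1}{2818} \approx 0.00035486$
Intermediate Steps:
$V = 9$ ($V = 3^{2} = 9$)
$A{\left(Q,z \right)} = 4 + Q^{2} + 2 z$ ($A{\left(Q,z \right)} = -2 + \left(\left(Q Q + 2 z\right) + 6\right) = -2 + \left(\left(Q^{2} + 2 z\right) + 6\right) = -2 + \left(6 + Q^{2} + 2 z\right) = 4 + Q^{2} + 2 z$)
$O = 1898$ ($O = 73 \left(4 + \left(-2\right)^{2} + 2 \cdot 9\right) = 73 \left(4 + 4 + 18\right) = 73 \cdot 26 = 1898$)
$\frac{1}{46 \left(-29 + 49\right) + O} = \frac{1}{46 \left(-29 + 49\right) + 1898} = \frac{1}{46 \cdot 20 + 1898} = \frac{1}{920 + 1898} = \frac{1}{2818}$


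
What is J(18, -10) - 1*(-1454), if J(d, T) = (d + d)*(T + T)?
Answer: 734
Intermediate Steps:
J(d, T) = 4*T*d (J(d, T) = (2*d)*(2*T) = 4*T*d)
J(18, -10) - 1*(-1454) = 4*(-10)*18 - 1*(-1454) = -720 + 1454 = 734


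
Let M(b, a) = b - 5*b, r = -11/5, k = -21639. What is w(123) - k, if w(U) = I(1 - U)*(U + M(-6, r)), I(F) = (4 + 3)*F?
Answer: -103899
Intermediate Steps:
I(F) = 7*F
r = -11/5 (r = -11*⅕ = -11/5 ≈ -2.2000)
M(b, a) = -4*b
w(U) = (7 - 7*U)*(24 + U) (w(U) = (7*(1 - U))*(U - 4*(-6)) = (7 - 7*U)*(U + 24) = (7 - 7*U)*(24 + U))
w(123) - k = -7*(-1 + 123)*(24 + 123) - 1*(-21639) = -7*122*147 + 21639 = -125538 + 21639 = -103899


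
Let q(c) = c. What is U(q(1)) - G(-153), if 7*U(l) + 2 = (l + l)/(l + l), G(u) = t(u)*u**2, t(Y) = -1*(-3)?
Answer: -491590/7 ≈ -70227.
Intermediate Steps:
t(Y) = 3
G(u) = 3*u**2
U(l) = -1/7 (U(l) = -2/7 + ((l + l)/(l + l))/7 = -2/7 + ((2*l)/((2*l)))/7 = -2/7 + ((2*l)*(1/(2*l)))/7 = -2/7 + (1/7)*1 = -2/7 + 1/7 = -1/7)
U(q(1)) - G(-153) = -1/7 - 3*(-153)**2 = -1/7 - 3*23409 = -1/7 - 1*70227 = -1/7 - 70227 = -491590/7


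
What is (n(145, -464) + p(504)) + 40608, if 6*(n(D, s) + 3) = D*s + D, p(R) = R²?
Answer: 1700591/6 ≈ 2.8343e+5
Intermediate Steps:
n(D, s) = -3 + D/6 + D*s/6 (n(D, s) = -3 + (D*s + D)/6 = -3 + (D + D*s)/6 = -3 + (D/6 + D*s/6) = -3 + D/6 + D*s/6)
(n(145, -464) + p(504)) + 40608 = ((-3 + (⅙)*145 + (⅙)*145*(-464)) + 504²) + 40608 = ((-3 + 145/6 - 33640/3) + 254016) + 40608 = (-67153/6 + 254016) + 40608 = 1456943/6 + 40608 = 1700591/6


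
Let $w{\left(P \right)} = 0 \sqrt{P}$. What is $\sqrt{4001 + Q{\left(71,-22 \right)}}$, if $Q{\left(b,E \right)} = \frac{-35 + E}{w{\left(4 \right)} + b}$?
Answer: $\frac{\sqrt{20164994}}{71} \approx 63.247$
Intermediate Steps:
$w{\left(P \right)} = 0$
$Q{\left(b,E \right)} = \frac{-35 + E}{b}$ ($Q{\left(b,E \right)} = \frac{-35 + E}{0 + b} = \frac{-35 + E}{b}$)
$\sqrt{4001 + Q{\left(71,-22 \right)}} = \sqrt{4001 + \frac{-35 - 22}{71}} = \sqrt{4001 + \frac{1}{71} \left(-57\right)} = \sqrt{4001 - \frac{57}{71}} = \sqrt{\frac{284014}{71}} = \frac{\sqrt{20164994}}{71}$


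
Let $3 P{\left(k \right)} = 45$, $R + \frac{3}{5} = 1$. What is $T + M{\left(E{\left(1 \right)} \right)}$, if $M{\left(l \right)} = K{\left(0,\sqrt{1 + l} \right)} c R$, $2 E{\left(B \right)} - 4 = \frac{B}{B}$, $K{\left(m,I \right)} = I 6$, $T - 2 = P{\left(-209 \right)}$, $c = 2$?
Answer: $17 + \frac{12 \sqrt{14}}{5} \approx 25.98$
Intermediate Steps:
$R = \frac{2}{5}$ ($R = - \frac{3}{5} + 1 = \frac{2}{5} \approx 0.4$)
$P{\left(k \right)} = 15$ ($P{\left(k \right)} = \frac{1}{3} \cdot 45 = 15$)
$T = 17$ ($T = 2 + 15 = 17$)
$K{\left(m,I \right)} = 6 I$
$E{\left(B \right)} = \frac{5}{2}$ ($E{\left(B \right)} = 2 + \frac{B \frac{1}{B}}{2} = 2 + \frac{1}{2} \cdot 1 = 2 + \frac{1}{2} = \frac{5}{2}$)
$M{\left(l \right)} = \frac{24 \sqrt{1 + l}}{5}$ ($M{\left(l \right)} = 6 \sqrt{1 + l} 2 \cdot \frac{2}{5} = 12 \sqrt{1 + l} \frac{2}{5} = \frac{24 \sqrt{1 + l}}{5}$)
$T + M{\left(E{\left(1 \right)} \right)} = 17 + \frac{24 \sqrt{1 + \frac{5}{2}}}{5} = 17 + \frac{24 \sqrt{\frac{7}{2}}}{5} = 17 + \frac{24 \frac{\sqrt{14}}{2}}{5} = 17 + \frac{12 \sqrt{14}}{5}$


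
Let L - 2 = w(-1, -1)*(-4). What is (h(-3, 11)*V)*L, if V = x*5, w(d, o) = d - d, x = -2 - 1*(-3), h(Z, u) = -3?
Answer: -30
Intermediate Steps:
x = 1 (x = -2 + 3 = 1)
w(d, o) = 0
V = 5 (V = 1*5 = 5)
L = 2 (L = 2 + 0*(-4) = 2 + 0 = 2)
(h(-3, 11)*V)*L = -3*5*2 = -15*2 = -30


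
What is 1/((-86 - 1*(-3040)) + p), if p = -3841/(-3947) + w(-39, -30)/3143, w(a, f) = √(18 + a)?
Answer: 64964860919721091/191969419331919978514 - 6994885241*I*√21/191969419331919978514 ≈ 0.00033841 - 1.6698e-10*I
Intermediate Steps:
p = 3841/3947 + I*√21/3143 (p = -3841/(-3947) + √(18 - 39)/3143 = -3841*(-1/3947) + √(-21)*(1/3143) = 3841/3947 + (I*√21)*(1/3143) = 3841/3947 + I*√21/3143 ≈ 0.97314 + 0.001458*I)
1/((-86 - 1*(-3040)) + p) = 1/((-86 - 1*(-3040)) + (3841/3947 + I*√21/3143)) = 1/((-86 + 3040) + (3841/3947 + I*√21/3143)) = 1/(2954 + (3841/3947 + I*√21/3143)) = 1/(11663279/3947 + I*√21/3143)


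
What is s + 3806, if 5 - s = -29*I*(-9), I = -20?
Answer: 9031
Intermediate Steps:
s = 5225 (s = 5 - (-29*(-20))*(-9) = 5 - 580*(-9) = 5 - 1*(-5220) = 5 + 5220 = 5225)
s + 3806 = 5225 + 3806 = 9031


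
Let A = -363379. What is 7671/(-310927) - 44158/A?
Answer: 10942434157/112984342333 ≈ 0.096849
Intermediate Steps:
7671/(-310927) - 44158/A = 7671/(-310927) - 44158/(-363379) = 7671*(-1/310927) - 44158*(-1/363379) = -7671/310927 + 44158/363379 = 10942434157/112984342333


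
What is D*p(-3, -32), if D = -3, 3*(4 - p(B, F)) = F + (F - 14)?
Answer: -90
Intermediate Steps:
p(B, F) = 26/3 - 2*F/3 (p(B, F) = 4 - (F + (F - 14))/3 = 4 - (F + (-14 + F))/3 = 4 - (-14 + 2*F)/3 = 4 + (14/3 - 2*F/3) = 26/3 - 2*F/3)
D*p(-3, -32) = -3*(26/3 - 2/3*(-32)) = -3*(26/3 + 64/3) = -3*30 = -90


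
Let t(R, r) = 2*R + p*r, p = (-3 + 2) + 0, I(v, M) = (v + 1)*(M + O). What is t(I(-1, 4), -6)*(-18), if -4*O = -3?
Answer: -108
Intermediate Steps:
O = ¾ (O = -¼*(-3) = ¾ ≈ 0.75000)
I(v, M) = (1 + v)*(¾ + M) (I(v, M) = (v + 1)*(M + ¾) = (1 + v)*(¾ + M))
p = -1 (p = -1 + 0 = -1)
t(R, r) = -r + 2*R (t(R, r) = 2*R - r = -r + 2*R)
t(I(-1, 4), -6)*(-18) = (-1*(-6) + 2*(¾ + 4 + (¾)*(-1) + 4*(-1)))*(-18) = (6 + 2*(¾ + 4 - ¾ - 4))*(-18) = (6 + 2*0)*(-18) = (6 + 0)*(-18) = 6*(-18) = -108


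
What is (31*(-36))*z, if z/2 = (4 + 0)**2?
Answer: -35712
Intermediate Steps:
z = 32 (z = 2*(4 + 0)**2 = 2*4**2 = 2*16 = 32)
(31*(-36))*z = (31*(-36))*32 = -1116*32 = -35712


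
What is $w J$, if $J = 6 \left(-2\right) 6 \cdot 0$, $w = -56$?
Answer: $0$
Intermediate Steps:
$J = 0$ ($J = \left(-12\right) 0 = 0$)
$w J = \left(-56\right) 0 = 0$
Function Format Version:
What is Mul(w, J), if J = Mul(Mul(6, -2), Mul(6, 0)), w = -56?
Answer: 0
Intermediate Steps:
J = 0 (J = Mul(-12, 0) = 0)
Mul(w, J) = Mul(-56, 0) = 0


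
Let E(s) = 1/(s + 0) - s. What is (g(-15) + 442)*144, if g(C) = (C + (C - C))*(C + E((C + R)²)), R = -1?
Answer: 10383993/16 ≈ 6.4900e+5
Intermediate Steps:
E(s) = 1/s - s
g(C) = C*(C + (-1 + C)⁻² - (-1 + C)²) (g(C) = (C + (C - C))*(C + (1/((C - 1)²) - (C - 1)²)) = (C + 0)*(C + (1/((-1 + C)²) - (-1 + C)²)) = C*(C + ((-1 + C)⁻² - (-1 + C)²)) = C*(C + (-1 + C)⁻² - (-1 + C)²))
(g(-15) + 442)*144 = (((-15)² - 15/(-1 - 15)² - 1*(-15)*(-1 - 15)²) + 442)*144 = ((225 - 15/(-16)² - 1*(-15)*(-16)²) + 442)*144 = ((225 - 15*1/256 - 1*(-15)*256) + 442)*144 = ((225 - 15/256 + 3840) + 442)*144 = (1040625/256 + 442)*144 = (1153777/256)*144 = 10383993/16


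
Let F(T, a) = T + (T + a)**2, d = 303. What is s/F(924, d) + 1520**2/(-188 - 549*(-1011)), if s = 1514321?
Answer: 4320731532371/835856953503 ≈ 5.1692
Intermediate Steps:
s/F(924, d) + 1520**2/(-188 - 549*(-1011)) = 1514321/(924 + (924 + 303)**2) + 1520**2/(-188 - 549*(-1011)) = 1514321/(924 + 1227**2) + 2310400/(-188 + 555039) = 1514321/(924 + 1505529) + 2310400/554851 = 1514321/1506453 + 2310400*(1/554851) = 1514321*(1/1506453) + 2310400/554851 = 1514321/1506453 + 2310400/554851 = 4320731532371/835856953503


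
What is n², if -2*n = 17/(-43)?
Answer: 289/7396 ≈ 0.039075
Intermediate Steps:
n = 17/86 (n = -17/(2*(-43)) = -17*(-1)/(2*43) = -½*(-17/43) = 17/86 ≈ 0.19767)
n² = (17/86)² = 289/7396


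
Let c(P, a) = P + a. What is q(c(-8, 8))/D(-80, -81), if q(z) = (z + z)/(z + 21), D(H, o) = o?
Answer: 0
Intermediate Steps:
q(z) = 2*z/(21 + z) (q(z) = (2*z)/(21 + z) = 2*z/(21 + z))
q(c(-8, 8))/D(-80, -81) = (2*(-8 + 8)/(21 + (-8 + 8)))/(-81) = (2*0/(21 + 0))*(-1/81) = (2*0/21)*(-1/81) = (2*0*(1/21))*(-1/81) = 0*(-1/81) = 0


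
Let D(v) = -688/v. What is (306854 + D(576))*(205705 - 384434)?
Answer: -1974365823029/36 ≈ -5.4843e+10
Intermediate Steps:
(306854 + D(576))*(205705 - 384434) = (306854 - 688/576)*(205705 - 384434) = (306854 - 688*1/576)*(-178729) = (306854 - 43/36)*(-178729) = (11046701/36)*(-178729) = -1974365823029/36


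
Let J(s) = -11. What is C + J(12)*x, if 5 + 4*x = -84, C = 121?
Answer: 1463/4 ≈ 365.75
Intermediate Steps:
x = -89/4 (x = -5/4 + (¼)*(-84) = -5/4 - 21 = -89/4 ≈ -22.250)
C + J(12)*x = 121 - 11*(-89/4) = 121 + 979/4 = 1463/4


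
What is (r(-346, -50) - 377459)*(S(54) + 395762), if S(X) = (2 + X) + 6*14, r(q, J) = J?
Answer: -149456568118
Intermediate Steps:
S(X) = 86 + X (S(X) = (2 + X) + 84 = 86 + X)
(r(-346, -50) - 377459)*(S(54) + 395762) = (-50 - 377459)*((86 + 54) + 395762) = -377509*(140 + 395762) = -377509*395902 = -149456568118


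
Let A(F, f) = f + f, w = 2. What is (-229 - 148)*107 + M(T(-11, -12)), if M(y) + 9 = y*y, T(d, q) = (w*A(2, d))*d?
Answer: 193908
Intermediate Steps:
A(F, f) = 2*f
T(d, q) = 4*d² (T(d, q) = (2*(2*d))*d = (4*d)*d = 4*d²)
M(y) = -9 + y² (M(y) = -9 + y*y = -9 + y²)
(-229 - 148)*107 + M(T(-11, -12)) = (-229 - 148)*107 + (-9 + (4*(-11)²)²) = -377*107 + (-9 + (4*121)²) = -40339 + (-9 + 484²) = -40339 + (-9 + 234256) = -40339 + 234247 = 193908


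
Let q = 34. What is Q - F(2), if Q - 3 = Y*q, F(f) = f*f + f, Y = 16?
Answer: 541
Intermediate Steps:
F(f) = f + f**2 (F(f) = f**2 + f = f + f**2)
Q = 547 (Q = 3 + 16*34 = 3 + 544 = 547)
Q - F(2) = 547 - 2*(1 + 2) = 547 - 2*3 = 547 - 1*6 = 547 - 6 = 541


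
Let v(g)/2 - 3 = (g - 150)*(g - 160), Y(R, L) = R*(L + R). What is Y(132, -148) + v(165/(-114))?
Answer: 33786393/722 ≈ 46796.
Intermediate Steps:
v(g) = 6 + 2*(-160 + g)*(-150 + g) (v(g) = 6 + 2*((g - 150)*(g - 160)) = 6 + 2*((-150 + g)*(-160 + g)) = 6 + 2*((-160 + g)*(-150 + g)) = 6 + 2*(-160 + g)*(-150 + g))
Y(132, -148) + v(165/(-114)) = 132*(-148 + 132) + (48006 - 102300/(-114) + 2*(165/(-114))²) = 132*(-16) + (48006 - 102300*(-1)/114 + 2*(165*(-1/114))²) = -2112 + (48006 - 620*(-55/38) + 2*(-55/38)²) = -2112 + (48006 + 17050/19 + 2*(3025/1444)) = -2112 + (48006 + 17050/19 + 3025/722) = -2112 + 35311257/722 = 33786393/722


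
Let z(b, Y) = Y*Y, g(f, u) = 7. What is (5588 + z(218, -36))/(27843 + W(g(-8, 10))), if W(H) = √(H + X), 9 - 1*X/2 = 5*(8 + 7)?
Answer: 95835606/387616387 - 17210*I*√5/387616387 ≈ 0.24724 - 9.928e-5*I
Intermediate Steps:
X = -132 (X = 18 - 10*(8 + 7) = 18 - 10*15 = 18 - 2*75 = 18 - 150 = -132)
z(b, Y) = Y²
W(H) = √(-132 + H) (W(H) = √(H - 132) = √(-132 + H))
(5588 + z(218, -36))/(27843 + W(g(-8, 10))) = (5588 + (-36)²)/(27843 + √(-132 + 7)) = (5588 + 1296)/(27843 + √(-125)) = 6884/(27843 + 5*I*√5)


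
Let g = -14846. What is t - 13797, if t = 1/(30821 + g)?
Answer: -220407074/15975 ≈ -13797.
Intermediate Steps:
t = 1/15975 (t = 1/(30821 - 14846) = 1/15975 ≈ 6.2598e-5)
t - 13797 = 1/15975 - 13797 = -220407074/15975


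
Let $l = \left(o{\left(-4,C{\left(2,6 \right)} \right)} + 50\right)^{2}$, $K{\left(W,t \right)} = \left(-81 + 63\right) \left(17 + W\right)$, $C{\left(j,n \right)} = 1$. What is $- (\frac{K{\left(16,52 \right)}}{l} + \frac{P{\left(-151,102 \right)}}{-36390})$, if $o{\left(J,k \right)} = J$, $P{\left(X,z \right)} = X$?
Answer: $\frac{2662018}{9625155} \approx 0.27657$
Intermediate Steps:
$K{\left(W,t \right)} = -306 - 18 W$ ($K{\left(W,t \right)} = - 18 \left(17 + W\right) = -306 - 18 W$)
$l = 2116$ ($l = \left(-4 + 50\right)^{2} = 46^{2} = 2116$)
$- (\frac{K{\left(16,52 \right)}}{l} + \frac{P{\left(-151,102 \right)}}{-36390}) = - (\frac{-306 - 288}{2116} - \frac{151}{-36390}) = - (\left(-306 - 288\right) \frac{1}{2116} - - \frac{151}{36390}) = - (\left(-594\right) \frac{1}{2116} + \frac{151}{36390}) = - (- \frac{297}{1058} + \frac{151}{36390}) = \left(-1\right) \left(- \frac{2662018}{9625155}\right) = \frac{2662018}{9625155}$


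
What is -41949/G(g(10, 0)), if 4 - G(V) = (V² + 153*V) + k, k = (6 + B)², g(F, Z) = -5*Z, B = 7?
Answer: 13983/55 ≈ 254.24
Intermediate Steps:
k = 169 (k = (6 + 7)² = 13² = 169)
G(V) = -165 - V² - 153*V (G(V) = 4 - ((V² + 153*V) + 169) = 4 - (169 + V² + 153*V) = 4 + (-169 - V² - 153*V) = -165 - V² - 153*V)
-41949/G(g(10, 0)) = -41949/(-165 - (-5*0)² - (-765)*0) = -41949/(-165 - 1*0² - 153*0) = -41949/(-165 - 1*0 + 0) = -41949/(-165 + 0 + 0) = -41949/(-165) = -41949*(-1/165) = 13983/55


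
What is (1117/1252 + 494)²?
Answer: 383910356025/1567504 ≈ 2.4492e+5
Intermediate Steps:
(1117/1252 + 494)² = (619605/1252)² = 383910356025/1567504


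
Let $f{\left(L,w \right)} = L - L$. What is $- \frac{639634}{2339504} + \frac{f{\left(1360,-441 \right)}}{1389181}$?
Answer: $- \frac{319817}{1169752} \approx -0.27341$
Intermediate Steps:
$f{\left(L,w \right)} = 0$
$- \frac{639634}{2339504} + \frac{f{\left(1360,-441 \right)}}{1389181} = - \frac{639634}{2339504} + \frac{0}{1389181} = \left(-639634\right) \frac{1}{2339504} + 0 \cdot \frac{1}{1389181} = - \frac{319817}{1169752} + 0 = - \frac{319817}{1169752}$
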